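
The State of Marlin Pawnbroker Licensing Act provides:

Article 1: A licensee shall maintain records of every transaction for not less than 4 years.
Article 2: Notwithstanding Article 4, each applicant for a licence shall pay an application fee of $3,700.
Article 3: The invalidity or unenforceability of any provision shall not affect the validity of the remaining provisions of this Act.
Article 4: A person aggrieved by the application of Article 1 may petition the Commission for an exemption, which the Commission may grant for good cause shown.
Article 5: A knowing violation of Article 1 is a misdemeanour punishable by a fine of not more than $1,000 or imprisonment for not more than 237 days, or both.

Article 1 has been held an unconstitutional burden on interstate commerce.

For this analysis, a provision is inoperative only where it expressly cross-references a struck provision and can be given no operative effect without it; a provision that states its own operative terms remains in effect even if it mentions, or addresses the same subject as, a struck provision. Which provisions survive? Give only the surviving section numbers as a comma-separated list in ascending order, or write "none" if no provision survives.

2, 3

Article 1 is struck. Article 4 operates only by reference to Article 1, so it falls with Article 1. The only function of Article 5 is the criminal penalty for violating Article 1, so it cannot stand once Article 1 is removed. Although Article 2 refers to Article 4, its operative terms do not depend on Article 4, so it remains in effect. Article 3 is a severability clause and preserves every provision that can still be given independent effect. That leaves Article 2 and Article 3 in effect.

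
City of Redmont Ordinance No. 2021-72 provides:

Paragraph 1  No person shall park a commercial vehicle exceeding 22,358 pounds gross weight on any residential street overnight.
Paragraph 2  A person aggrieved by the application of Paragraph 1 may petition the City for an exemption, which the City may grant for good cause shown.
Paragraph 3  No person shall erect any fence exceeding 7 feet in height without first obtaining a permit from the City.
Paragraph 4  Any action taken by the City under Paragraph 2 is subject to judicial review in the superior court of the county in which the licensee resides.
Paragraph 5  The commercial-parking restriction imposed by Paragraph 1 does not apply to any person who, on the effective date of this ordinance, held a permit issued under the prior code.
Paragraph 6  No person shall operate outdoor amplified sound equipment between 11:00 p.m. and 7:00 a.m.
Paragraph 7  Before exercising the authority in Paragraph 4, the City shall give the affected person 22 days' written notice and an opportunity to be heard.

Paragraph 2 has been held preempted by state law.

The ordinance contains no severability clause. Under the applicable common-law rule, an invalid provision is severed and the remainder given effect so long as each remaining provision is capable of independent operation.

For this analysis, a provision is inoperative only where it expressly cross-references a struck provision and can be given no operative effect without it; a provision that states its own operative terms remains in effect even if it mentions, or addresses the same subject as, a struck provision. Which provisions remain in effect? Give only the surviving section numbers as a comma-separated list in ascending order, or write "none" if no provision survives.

Paragraph 2 is struck. Paragraph 4 merely fixes the judicial-review right for Paragraph 2; with Paragraph 2 gone it has nothing to operate on and falls away. Paragraph 7 operates only by reference to Paragraph 4, so it falls with Paragraph 4. With no severability clause, the stated default rule severs what cannot stand and enforces each remaining provision that can operate on its own. That leaves Paragraph 1, Paragraph 3, Paragraph 5, and Paragraph 6 in effect.

1, 3, 5, 6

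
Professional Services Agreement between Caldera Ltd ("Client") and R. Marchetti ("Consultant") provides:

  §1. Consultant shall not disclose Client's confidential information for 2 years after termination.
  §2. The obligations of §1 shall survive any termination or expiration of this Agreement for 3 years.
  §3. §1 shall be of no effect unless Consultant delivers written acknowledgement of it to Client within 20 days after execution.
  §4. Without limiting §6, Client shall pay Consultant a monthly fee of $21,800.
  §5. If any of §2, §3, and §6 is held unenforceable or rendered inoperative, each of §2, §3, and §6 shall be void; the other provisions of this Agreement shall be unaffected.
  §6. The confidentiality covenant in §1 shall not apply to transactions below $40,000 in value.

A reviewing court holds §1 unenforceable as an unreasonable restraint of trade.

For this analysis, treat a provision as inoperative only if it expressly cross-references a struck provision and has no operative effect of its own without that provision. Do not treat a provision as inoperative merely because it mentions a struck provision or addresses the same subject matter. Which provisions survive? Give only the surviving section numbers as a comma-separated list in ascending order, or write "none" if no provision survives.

4, 5

§1 is struck. §2 merely fixes the survival period for §1; with §1 gone it has nothing to operate on and falls away. §3 merely fixes the acknowledgement condition for §1; with §1 gone it has nothing to operate on and falls away. §6 operates only by reference to §1, so it falls with §1. Although §4 refers to §6, its operative terms do not depend on §6, so it remains in effect. §5 declares §2, §3, and §6 mutually dependent; since one of them has fallen, all of them are of no effect. The remainder continues in force under §5. That leaves §4 and §5 in effect.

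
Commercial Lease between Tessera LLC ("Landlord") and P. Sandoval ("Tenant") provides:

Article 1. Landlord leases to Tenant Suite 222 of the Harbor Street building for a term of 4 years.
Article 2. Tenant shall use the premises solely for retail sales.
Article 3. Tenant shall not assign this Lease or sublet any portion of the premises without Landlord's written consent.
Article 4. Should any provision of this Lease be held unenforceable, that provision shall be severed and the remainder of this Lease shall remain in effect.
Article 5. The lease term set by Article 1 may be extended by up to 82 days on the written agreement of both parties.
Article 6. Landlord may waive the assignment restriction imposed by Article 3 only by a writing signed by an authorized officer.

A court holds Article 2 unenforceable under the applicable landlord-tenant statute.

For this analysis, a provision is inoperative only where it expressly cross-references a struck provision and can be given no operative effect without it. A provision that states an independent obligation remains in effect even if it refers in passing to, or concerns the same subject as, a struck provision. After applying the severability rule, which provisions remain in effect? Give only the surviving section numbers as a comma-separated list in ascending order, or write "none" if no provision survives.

1, 3, 4, 5, 6

Article 2 is struck. No other provision's operative terms depend on Article 2. Article 4 is a severability clause and preserves every provision that can still be given independent effect. That leaves Article 1, Article 3, Article 4, Article 5, and Article 6 in effect.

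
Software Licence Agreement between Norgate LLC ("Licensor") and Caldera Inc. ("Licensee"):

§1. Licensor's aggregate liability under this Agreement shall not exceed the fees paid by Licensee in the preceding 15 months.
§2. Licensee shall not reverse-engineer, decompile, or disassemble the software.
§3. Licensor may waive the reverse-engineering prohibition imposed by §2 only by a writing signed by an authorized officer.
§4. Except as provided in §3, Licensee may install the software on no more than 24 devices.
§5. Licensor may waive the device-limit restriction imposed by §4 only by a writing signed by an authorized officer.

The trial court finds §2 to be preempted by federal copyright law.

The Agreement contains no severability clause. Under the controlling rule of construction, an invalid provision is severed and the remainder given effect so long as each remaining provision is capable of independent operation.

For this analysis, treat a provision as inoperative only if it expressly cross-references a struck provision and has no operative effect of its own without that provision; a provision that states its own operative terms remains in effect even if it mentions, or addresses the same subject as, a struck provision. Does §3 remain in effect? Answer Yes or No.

No

§2 is struck. §3 has no operative effect of its own apart from §2 and is therefore inoperative. Although §4 refers to §3, its operative terms do not depend on §3, so it remains in effect. Under the stated default rule, only provisions that cannot operate independently fall away; the rest are enforced. That leaves §1, §4, and §5 in effect. §3 is among the inoperative provisions, so the answer is no.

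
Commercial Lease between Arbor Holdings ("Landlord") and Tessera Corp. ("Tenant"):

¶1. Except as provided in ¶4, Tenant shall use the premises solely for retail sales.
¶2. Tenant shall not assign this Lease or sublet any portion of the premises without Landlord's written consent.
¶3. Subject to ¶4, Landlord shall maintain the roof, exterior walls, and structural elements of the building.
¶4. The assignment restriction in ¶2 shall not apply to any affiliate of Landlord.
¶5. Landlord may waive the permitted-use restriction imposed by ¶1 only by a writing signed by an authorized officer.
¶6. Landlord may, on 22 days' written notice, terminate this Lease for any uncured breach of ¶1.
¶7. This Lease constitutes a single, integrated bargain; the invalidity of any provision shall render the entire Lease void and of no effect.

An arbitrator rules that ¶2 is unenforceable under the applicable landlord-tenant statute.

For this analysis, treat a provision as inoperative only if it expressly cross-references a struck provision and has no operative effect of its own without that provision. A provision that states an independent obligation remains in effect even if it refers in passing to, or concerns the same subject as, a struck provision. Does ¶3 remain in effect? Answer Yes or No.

¶2 is struck. ¶4 does nothing except set the carve-out from the assignment restriction by reference to ¶2; with ¶2 gone it has no independent effect and is inoperative. ¶7 provides that the Lease is not severable, so the invalidity of any one provision voids the entire Lease. No provision of the Lease survives. ¶3 is among the inoperative provisions, so the answer is no.

No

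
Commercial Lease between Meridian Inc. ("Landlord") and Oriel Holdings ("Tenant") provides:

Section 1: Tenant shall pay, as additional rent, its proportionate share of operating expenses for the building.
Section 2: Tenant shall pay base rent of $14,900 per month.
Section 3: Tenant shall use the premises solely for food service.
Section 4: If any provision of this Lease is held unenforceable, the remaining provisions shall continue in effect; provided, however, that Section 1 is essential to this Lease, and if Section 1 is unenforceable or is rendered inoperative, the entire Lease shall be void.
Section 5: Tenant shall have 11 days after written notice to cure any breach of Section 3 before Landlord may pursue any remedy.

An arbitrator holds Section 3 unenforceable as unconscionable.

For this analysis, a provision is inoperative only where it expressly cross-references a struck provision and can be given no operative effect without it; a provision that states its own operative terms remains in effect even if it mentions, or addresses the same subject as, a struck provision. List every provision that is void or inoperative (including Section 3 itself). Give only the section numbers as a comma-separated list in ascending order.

3, 5

Section 3 is struck. Section 5 operates only by reference to Section 3, so it falls with Section 3. Section 4 makes Section 1 an essential term, but Section 1 is unaffected, so the severability proviso in Section 4 preserves the remaining provisions. Section 1, Section 2, and Section 4 remain in effect.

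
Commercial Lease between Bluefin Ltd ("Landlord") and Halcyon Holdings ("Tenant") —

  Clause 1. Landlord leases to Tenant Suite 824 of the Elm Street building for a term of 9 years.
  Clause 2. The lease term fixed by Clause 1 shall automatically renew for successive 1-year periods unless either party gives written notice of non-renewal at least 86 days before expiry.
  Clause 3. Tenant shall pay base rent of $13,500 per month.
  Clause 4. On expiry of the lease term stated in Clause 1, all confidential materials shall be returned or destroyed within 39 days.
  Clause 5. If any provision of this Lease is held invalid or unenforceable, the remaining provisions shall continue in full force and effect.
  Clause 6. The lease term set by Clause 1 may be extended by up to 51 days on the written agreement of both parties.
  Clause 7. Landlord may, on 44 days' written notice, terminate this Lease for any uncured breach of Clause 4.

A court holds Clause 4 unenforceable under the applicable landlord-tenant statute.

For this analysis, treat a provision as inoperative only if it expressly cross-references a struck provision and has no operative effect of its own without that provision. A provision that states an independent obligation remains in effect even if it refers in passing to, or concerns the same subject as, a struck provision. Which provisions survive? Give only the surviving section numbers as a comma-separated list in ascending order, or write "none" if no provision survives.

Clause 4 is struck. The only function of Clause 7 is the termination right for breach of Clause 4, so it cannot stand once Clause 4 is removed. Clause 5 is a severability clause and preserves every provision that can still be given independent effect. Clause 1, Clause 2, Clause 3, Clause 5, and Clause 6 remain in effect.

1, 2, 3, 5, 6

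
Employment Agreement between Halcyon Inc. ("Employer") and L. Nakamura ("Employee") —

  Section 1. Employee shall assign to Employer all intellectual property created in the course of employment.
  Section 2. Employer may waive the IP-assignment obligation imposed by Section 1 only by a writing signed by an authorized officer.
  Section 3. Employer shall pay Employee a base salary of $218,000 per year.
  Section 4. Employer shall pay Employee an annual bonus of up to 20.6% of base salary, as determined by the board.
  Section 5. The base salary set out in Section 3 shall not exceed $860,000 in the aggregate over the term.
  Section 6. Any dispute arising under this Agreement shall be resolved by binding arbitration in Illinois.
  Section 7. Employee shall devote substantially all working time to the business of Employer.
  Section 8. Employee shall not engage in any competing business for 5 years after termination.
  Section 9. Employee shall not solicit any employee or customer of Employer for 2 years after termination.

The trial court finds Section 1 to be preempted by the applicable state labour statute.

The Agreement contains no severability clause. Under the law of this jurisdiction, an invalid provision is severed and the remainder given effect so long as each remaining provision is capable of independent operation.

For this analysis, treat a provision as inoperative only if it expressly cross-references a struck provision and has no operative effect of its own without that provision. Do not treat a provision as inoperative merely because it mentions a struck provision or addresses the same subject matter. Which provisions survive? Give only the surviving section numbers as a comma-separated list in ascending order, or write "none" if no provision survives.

3, 4, 5, 6, 7, 8, 9

Section 1 is struck. Section 2 has no operative effect of its own apart from Section 1 and is therefore inoperative. Under the stated default rule, only provisions that cannot operate independently fall away; the rest are enforced. That leaves Section 3, Section 4, Section 5, Section 6, Section 7, Section 8, and Section 9 in effect.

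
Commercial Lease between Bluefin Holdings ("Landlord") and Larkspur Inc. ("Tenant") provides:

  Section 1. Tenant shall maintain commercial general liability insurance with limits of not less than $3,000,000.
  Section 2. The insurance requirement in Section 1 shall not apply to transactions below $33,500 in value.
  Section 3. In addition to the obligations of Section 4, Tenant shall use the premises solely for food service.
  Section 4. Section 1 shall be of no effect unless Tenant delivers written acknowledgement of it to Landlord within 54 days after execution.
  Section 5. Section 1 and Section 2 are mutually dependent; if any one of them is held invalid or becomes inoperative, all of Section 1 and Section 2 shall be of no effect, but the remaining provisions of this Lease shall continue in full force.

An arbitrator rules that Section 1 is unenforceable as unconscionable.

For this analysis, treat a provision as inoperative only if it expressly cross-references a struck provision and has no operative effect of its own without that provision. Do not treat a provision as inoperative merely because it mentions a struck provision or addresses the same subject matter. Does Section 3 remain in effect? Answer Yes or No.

Yes

Section 1 is struck. Section 2 does nothing except set the carve-out from the insurance requirement by reference to Section 1; with Section 1 gone it has no independent effect and is inoperative. Section 4 operates only by reference to Section 1, so it falls with Section 1. Although Section 3 refers to Section 4, its operative terms do not depend on Section 4, so it remains in effect. Section 5 declares Section 1 and Section 2 mutually dependent; since one of them has fallen, all of them are of no effect. The remainder continues in force under Section 5. Section 3 and Section 5 remain in effect. Section 3 is among the surviving provisions, so the answer is yes.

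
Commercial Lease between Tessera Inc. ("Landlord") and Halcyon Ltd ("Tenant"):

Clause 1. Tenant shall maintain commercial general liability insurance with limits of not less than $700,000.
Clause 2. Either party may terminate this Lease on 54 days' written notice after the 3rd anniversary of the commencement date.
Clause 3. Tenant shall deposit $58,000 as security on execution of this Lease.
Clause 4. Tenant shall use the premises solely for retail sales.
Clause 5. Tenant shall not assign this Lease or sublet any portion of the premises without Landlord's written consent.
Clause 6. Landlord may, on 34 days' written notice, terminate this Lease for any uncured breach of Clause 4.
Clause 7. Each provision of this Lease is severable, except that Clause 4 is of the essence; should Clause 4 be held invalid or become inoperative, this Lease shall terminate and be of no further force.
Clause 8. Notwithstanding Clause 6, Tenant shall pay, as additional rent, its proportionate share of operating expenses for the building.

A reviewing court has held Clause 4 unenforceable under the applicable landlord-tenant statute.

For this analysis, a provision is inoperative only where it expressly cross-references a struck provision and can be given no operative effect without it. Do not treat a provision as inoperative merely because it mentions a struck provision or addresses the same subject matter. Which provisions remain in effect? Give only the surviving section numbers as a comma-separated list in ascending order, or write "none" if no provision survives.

Clause 4 is struck. The only function of Clause 6 is the termination right for breach of Clause 4, so it cannot stand once Clause 4 is removed. Clause 7 makes Clause 4 an essential term, and Clause 4 is the provision held invalid; under Clause 7, the entire Lease is therefore void. No provision of the Lease survives.

none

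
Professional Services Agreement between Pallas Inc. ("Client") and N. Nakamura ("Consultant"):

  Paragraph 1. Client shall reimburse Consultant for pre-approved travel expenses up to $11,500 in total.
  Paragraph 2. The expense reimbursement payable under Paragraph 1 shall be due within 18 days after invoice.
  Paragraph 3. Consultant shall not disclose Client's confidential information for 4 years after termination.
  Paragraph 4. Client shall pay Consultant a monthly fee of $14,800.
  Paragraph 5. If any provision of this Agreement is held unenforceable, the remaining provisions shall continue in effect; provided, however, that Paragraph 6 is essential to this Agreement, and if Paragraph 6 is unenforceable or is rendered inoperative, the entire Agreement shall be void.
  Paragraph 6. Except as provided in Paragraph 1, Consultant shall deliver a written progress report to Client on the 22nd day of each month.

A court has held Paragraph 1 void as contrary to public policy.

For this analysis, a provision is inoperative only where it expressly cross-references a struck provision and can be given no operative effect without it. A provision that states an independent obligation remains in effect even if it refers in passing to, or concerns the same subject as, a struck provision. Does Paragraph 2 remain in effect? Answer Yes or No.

No

Paragraph 1 is struck. The whole of Paragraph 2 is the payment deadline for the expense reimbursement, defined by reference to Paragraph 1, so Paragraph 2 cannot stand once Paragraph 1 is removed. Although Paragraph 6 refers to Paragraph 1, its operative terms do not depend on Paragraph 1, so it remains in effect. Paragraph 5 makes Paragraph 6 an essential term, but Paragraph 6 is unaffected, so the severability proviso in Paragraph 5 preserves the remaining provisions. That leaves Paragraph 3, Paragraph 4, Paragraph 5, and Paragraph 6 in effect. Paragraph 2 is among the inoperative provisions, so the answer is no.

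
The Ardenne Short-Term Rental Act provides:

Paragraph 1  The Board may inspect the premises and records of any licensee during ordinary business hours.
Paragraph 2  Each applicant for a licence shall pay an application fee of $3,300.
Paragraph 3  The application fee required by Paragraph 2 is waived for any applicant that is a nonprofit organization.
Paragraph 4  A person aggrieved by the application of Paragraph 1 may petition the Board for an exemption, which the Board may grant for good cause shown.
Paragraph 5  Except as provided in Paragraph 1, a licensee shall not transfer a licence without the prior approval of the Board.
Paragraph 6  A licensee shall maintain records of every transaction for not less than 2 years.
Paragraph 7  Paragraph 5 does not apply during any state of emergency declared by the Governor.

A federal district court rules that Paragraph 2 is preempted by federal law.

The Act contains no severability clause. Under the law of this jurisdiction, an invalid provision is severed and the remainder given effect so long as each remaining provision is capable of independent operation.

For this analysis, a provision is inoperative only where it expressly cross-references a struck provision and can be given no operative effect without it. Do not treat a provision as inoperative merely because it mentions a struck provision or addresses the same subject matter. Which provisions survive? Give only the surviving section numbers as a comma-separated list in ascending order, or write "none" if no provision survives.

Paragraph 2 is struck. The whole of Paragraph 3 is the nonprofit waiver of the application fee, defined by reference to Paragraph 2, so Paragraph 3 cannot stand once Paragraph 2 is removed. Under the stated default rule, only provisions that cannot operate independently fall away; the rest are enforced. That leaves Paragraph 1, Paragraph 4, Paragraph 5, Paragraph 6, and Paragraph 7 in effect.

1, 4, 5, 6, 7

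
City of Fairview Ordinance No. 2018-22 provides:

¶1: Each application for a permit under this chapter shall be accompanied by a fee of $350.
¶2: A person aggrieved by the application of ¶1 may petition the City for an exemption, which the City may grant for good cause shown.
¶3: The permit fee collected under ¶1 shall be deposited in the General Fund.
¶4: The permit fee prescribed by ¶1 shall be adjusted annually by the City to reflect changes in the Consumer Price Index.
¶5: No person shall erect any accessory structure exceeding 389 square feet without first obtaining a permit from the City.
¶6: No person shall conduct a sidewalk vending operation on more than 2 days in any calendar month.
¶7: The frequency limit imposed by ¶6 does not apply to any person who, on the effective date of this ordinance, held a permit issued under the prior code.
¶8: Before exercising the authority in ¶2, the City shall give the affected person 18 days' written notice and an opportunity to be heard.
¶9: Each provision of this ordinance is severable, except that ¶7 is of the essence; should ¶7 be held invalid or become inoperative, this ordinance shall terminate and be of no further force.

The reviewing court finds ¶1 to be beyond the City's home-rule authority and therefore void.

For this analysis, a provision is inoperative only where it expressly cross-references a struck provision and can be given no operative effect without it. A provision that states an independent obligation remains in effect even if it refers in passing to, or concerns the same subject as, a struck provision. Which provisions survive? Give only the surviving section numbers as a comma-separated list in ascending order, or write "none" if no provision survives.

5, 6, 7, 9

¶1 is struck. The only function of ¶2 is the exemption procedure for ¶1, so it cannot stand once ¶1 is removed. The whole of ¶3 is the disposition of the permit fee, defined by reference to ¶1, so ¶3 cannot stand once ¶1 is removed. The whole of ¶4 is the indexation of the permit fee, defined by reference to ¶1, so ¶4 cannot stand once ¶1 is removed. ¶8 has no operative effect of its own apart from ¶2 and is therefore inoperative. ¶9 makes ¶7 an essential term, but ¶7 is unaffected, so the severability proviso in ¶9 preserves the remaining provisions. ¶5, ¶6, ¶7, and ¶9 remain in effect.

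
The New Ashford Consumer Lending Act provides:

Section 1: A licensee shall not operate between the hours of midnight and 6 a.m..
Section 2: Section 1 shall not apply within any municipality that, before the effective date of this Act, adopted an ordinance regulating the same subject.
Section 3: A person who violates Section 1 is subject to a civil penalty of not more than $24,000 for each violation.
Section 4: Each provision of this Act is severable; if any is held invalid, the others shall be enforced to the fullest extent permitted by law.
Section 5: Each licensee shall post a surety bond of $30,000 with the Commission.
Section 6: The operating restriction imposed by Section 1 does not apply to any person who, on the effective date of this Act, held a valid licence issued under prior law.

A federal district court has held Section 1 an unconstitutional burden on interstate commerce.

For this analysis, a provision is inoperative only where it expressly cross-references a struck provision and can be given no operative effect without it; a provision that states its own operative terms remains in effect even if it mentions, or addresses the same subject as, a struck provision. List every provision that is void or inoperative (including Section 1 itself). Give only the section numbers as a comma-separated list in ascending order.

1, 2, 3, 6

Section 1 is struck. Section 2 has no operative effect of its own apart from Section 1 and is therefore inoperative. Section 3 merely fixes the civil penalty for violating Section 1; with Section 1 gone it has nothing to operate on and falls away. Section 6 operates only by reference to Section 1, so it falls with Section 1. Under the severability clause in Section 4, the remaining provisions continue in force. That leaves Section 4 and Section 5 in effect.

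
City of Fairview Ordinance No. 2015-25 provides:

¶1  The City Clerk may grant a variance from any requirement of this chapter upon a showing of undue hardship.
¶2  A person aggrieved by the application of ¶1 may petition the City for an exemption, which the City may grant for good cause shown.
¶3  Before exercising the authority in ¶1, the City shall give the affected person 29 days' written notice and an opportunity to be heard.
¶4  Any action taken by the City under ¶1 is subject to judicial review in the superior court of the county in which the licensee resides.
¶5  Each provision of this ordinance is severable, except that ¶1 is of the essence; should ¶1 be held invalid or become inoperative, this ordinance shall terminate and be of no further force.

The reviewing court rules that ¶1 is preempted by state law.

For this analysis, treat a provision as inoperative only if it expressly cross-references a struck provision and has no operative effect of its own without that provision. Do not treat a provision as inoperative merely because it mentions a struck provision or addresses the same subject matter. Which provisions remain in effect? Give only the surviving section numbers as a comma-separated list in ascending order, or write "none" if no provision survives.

none

¶1 is struck. ¶2 merely fixes the exemption procedure for ¶1; with ¶1 gone it has nothing to operate on and falls away. ¶3 operates only by reference to ¶1, so it falls with ¶1. ¶4 has no operative effect of its own apart from ¶1 and is therefore inoperative. ¶5 makes ¶1 an essential term, and ¶1 is the provision held invalid; under ¶5, the entire ordinance is therefore void. No provision of the ordinance survives.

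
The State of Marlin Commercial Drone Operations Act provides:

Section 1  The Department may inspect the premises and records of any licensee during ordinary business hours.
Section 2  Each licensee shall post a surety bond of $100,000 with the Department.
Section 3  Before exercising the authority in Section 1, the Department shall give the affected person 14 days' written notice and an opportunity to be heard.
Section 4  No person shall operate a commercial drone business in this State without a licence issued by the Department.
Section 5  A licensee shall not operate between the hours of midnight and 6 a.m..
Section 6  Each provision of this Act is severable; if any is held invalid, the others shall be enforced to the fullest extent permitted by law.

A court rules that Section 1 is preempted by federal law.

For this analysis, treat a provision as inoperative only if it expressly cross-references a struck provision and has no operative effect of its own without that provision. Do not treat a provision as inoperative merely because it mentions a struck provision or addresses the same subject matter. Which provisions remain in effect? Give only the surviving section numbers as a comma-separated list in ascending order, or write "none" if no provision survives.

2, 4, 5, 6

Section 1 is struck. Section 3 has no operative effect of its own apart from Section 1 and is therefore inoperative. Under the severability clause in Section 6, the remaining provisions continue in force. Section 2, Section 4, Section 5, and Section 6 remain in effect.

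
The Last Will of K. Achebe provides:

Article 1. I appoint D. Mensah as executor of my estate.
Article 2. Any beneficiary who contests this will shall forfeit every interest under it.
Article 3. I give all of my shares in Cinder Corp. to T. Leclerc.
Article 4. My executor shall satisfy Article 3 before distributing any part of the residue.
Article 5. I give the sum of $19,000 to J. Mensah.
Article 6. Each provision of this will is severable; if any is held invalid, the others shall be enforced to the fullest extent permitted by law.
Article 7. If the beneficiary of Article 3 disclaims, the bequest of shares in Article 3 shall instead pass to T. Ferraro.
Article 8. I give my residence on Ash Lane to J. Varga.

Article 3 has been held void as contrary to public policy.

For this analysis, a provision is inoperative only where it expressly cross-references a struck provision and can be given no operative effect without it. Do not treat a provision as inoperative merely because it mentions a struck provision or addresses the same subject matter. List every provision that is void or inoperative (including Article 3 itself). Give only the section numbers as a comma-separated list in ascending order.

3, 4, 7

Article 3 is struck. Article 4 operates only by reference to Article 3, so it falls with Article 3. Article 7 merely fixes the alternative disposition for Article 3; with Article 3 gone it has nothing to operate on and falls away. Under the severability clause in Article 6, the remaining provisions continue in force. Article 1, Article 2, Article 5, Article 6, and Article 8 remain in effect.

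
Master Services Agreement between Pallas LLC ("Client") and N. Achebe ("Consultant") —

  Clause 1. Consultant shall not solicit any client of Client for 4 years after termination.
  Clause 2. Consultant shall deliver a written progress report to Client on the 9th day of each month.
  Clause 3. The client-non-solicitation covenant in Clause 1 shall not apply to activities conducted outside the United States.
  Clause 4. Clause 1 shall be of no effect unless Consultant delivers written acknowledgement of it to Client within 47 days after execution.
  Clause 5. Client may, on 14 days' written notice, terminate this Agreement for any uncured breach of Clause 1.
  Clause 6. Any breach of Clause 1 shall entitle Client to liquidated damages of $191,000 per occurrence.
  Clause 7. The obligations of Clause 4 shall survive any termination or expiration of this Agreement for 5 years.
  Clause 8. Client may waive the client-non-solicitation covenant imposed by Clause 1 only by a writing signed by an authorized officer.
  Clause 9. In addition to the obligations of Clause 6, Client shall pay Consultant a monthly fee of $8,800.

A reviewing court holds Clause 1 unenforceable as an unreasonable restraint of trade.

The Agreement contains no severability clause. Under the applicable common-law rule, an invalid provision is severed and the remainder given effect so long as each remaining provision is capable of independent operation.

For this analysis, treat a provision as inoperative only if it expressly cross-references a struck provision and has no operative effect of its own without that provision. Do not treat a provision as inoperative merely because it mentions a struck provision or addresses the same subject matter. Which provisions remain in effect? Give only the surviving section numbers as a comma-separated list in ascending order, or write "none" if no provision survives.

Clause 1 is struck. Clause 3 operates only by reference to Clause 1, so it falls with Clause 1. Clause 4 operates only by reference to Clause 1, so it falls with Clause 1. The only function of Clause 5 is the termination right for breach of Clause 1, so it cannot stand once Clause 1 is removed. Clause 6 does nothing except set the liquidated-damages amount by reference to Clause 1; with Clause 1 gone it has no independent effect and is inoperative. The only function of Clause 8 is the waiver condition for Clause 1, so it cannot stand once Clause 1 is removed. The only function of Clause 7 is the survival period for Clause 4, so it cannot stand once Clause 4 is removed. Clause 9 mentions Clause 6 but its own obligation stands independently of Clause 6, so Clause 9 is not affected. With no severability clause, the stated default rule severs what cannot stand and enforces each remaining provision that can operate on its own. The provisions still in force are Clause 2 and Clause 9.

2, 9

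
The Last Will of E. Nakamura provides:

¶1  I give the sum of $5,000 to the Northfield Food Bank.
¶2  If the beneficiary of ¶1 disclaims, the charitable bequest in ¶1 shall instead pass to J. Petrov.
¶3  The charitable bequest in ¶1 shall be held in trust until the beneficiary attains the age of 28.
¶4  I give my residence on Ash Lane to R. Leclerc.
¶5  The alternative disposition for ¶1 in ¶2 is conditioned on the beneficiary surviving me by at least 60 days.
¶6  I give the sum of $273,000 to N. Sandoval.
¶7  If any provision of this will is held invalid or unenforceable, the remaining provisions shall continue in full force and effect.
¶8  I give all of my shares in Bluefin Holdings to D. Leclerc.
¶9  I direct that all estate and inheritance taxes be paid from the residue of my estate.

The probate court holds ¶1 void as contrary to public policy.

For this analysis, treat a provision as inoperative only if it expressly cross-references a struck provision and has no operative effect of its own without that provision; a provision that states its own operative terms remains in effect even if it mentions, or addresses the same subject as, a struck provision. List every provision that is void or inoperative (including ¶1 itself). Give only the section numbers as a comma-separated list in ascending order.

1, 2, 3, 5

¶1 is struck. ¶2 operates only by reference to ¶1, so it falls with ¶1. ¶3 has no operative effect of its own apart from ¶1 and is therefore inoperative. ¶5 has no operative effect of its own apart from ¶2 and is therefore inoperative. Under the severability clause in ¶7, the remaining provisions continue in force. The provisions still in force are ¶4, ¶6, ¶7, ¶8, and ¶9.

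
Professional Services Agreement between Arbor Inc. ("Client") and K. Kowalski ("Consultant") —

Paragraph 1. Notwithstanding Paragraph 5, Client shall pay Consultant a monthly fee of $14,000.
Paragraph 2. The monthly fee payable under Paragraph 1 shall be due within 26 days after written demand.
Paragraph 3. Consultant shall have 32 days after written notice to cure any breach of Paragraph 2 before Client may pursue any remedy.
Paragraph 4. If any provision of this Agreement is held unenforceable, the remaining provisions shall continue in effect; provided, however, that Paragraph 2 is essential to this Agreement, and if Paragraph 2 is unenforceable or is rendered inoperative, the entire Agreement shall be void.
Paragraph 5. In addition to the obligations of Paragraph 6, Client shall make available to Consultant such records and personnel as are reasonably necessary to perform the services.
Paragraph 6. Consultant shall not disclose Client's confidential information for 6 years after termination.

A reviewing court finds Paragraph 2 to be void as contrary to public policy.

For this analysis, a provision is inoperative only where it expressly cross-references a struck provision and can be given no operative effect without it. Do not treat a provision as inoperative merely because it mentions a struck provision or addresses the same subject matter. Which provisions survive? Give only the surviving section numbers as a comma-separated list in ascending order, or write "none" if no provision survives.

none

Paragraph 2 is struck. The only function of Paragraph 3 is the cure period for breach of Paragraph 2, so it cannot stand once Paragraph 2 is removed. Paragraph 4 makes Paragraph 2 an essential term, and Paragraph 2 is the provision held invalid; under Paragraph 4, the entire Agreement is therefore void. No provision of the Agreement survives.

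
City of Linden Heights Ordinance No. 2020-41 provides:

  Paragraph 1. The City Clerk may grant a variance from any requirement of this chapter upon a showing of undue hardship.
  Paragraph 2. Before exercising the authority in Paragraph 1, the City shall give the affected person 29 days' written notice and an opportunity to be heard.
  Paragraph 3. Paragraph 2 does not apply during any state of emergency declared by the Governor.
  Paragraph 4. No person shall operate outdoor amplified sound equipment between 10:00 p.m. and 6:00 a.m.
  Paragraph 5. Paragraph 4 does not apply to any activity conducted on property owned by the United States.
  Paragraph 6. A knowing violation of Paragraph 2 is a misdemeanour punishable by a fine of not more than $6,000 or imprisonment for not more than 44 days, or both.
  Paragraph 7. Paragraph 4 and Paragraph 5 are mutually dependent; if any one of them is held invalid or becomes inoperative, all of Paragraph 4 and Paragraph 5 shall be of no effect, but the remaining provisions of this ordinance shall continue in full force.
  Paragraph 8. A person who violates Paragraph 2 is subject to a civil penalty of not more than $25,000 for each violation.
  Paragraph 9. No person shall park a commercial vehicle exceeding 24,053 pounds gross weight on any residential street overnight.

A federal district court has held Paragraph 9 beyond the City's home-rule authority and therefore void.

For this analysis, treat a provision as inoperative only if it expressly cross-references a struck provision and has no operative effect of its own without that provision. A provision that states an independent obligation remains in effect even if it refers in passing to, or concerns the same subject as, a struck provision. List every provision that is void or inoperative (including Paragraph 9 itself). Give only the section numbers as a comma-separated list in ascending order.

9

Paragraph 9 is struck. No other provision's operative terms depend on Paragraph 9. Paragraph 7 ties Paragraph 4 and Paragraph 5 together, but none of those is affected here; the remaining provisions continue in force under Paragraph 7. Paragraph 1, Paragraph 2, Paragraph 3, Paragraph 4, Paragraph 5, Paragraph 6, Paragraph 7, and Paragraph 8 remain in effect.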